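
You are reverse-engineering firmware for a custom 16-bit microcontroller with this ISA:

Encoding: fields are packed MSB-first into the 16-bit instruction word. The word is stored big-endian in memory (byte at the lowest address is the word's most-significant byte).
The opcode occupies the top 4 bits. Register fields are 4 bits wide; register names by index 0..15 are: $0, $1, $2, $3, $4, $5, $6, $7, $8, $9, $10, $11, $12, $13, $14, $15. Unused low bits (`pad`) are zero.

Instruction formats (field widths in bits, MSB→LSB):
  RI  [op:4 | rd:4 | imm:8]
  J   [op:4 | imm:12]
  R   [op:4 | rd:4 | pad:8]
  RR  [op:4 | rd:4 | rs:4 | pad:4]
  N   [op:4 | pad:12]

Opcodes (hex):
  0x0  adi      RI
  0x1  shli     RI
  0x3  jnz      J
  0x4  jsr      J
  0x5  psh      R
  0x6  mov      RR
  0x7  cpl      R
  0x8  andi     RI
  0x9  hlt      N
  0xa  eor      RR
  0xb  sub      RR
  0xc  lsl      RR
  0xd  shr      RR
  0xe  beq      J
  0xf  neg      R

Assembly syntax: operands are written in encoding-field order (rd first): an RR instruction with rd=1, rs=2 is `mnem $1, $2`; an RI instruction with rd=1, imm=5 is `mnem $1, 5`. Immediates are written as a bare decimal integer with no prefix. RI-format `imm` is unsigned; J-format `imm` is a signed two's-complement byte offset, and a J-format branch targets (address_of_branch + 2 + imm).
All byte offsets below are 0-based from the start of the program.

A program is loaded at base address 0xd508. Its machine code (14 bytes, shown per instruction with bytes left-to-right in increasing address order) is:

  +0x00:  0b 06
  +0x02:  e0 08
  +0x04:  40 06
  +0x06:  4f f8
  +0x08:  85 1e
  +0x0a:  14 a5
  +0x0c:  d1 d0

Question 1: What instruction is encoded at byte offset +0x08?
@+08  big-endian(85 1e) = 0x851e
  opcode bits[15:12]=0x8: andi/RI
  [11:8] rd=5 = $5
  [7:0] imm=30 = 30

andi $5, 30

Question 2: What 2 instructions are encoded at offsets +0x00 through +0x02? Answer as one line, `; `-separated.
adi $11, 6; beq 8

+0x00: 0b 06 ⇒ word 0x0b06 (big)
  opcode bits[15:12]=0x0: adi/RI
  rd: (w>>8)&0xf=0xb → $11
  imm: (w>>0)&0xff=0x6 → 6
+0x02: e0 08 ⇒ word 0xe008 (big)
  opcode bits[15:12]=0xe: beq/J
  imm: (w>>0)&0xfff=0x8 → 8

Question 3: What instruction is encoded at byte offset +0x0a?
+0x0a: 14 a5 ⇒ word 0x14a5 (big)
  opcode bits[15:12]=0x1: shli/RI
  rd: (w>>8)&0xf=0x4 → $4
  imm: (w>>0)&0xff=0xa5 → 165

shli $4, 165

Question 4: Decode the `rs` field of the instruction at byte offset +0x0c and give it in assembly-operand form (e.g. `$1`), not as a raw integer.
$13

[0c] d1 d0 → 0xd1d0
  top 4b → 0xd → shr [RR]
  rd: (w>>8)&0xf=0x1 → $1
  rs: (w>>4)&0xf=0xd → $13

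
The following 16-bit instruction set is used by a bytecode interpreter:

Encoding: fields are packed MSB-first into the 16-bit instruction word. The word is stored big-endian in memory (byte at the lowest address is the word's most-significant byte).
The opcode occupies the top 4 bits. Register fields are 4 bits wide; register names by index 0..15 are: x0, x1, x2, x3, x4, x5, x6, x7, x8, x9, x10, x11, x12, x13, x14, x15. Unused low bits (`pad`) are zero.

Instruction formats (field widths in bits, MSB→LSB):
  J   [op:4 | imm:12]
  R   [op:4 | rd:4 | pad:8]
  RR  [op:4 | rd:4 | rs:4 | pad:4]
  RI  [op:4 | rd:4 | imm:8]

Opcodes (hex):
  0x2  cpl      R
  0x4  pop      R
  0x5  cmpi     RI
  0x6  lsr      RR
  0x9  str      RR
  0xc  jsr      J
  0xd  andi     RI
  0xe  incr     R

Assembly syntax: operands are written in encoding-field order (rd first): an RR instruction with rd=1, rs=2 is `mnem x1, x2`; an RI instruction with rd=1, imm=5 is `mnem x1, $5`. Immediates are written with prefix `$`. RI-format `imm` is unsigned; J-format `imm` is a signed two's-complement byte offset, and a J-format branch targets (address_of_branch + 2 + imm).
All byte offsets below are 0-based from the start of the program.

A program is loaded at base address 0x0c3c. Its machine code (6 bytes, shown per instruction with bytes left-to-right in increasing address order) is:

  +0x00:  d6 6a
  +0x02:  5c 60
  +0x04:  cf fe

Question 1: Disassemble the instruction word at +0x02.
cmpi x12, $96

+0x02: 5c 60 ⇒ word 0x5c60 (big)
  top 4b → 0x5 → cmpi [RI]
  [11:8] rd=12 = x12
  [7:0] imm=96 = $96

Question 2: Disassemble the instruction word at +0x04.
[04] cf fe → 0xcffe
  op=0xcffe>>12=0xc ⇒ jsr (J)
  imm@[11:0]=0xffe (s12→-2) ⇒ $-2

jsr $-2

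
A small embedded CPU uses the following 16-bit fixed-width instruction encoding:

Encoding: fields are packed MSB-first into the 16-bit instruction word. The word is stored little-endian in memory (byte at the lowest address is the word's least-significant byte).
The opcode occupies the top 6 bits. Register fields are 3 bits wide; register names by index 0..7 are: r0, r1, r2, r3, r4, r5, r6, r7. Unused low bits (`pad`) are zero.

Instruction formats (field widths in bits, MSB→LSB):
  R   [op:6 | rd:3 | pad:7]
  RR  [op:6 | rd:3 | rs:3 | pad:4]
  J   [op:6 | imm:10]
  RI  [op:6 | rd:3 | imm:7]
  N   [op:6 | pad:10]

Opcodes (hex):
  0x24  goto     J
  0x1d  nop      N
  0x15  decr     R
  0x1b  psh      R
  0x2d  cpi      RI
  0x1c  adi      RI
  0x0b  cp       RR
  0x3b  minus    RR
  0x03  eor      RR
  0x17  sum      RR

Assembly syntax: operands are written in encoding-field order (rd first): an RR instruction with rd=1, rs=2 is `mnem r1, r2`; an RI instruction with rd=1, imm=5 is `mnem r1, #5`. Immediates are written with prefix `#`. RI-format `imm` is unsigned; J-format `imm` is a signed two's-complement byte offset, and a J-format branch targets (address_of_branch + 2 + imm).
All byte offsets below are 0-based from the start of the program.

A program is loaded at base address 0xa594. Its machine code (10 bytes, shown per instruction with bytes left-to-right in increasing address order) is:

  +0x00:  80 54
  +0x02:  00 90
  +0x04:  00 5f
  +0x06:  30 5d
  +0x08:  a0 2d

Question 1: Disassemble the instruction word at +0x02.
goto #0

+0x02: 00 90 ⇒ word 0x9000 (little)
  op=0x9000>>10=0x24 ⇒ goto (J)
  imm@[9:0]=0x0 ⇒ #0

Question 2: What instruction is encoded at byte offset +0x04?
+0x04: 00 5f ⇒ word 0x5f00 (little)
  top 6b → 0x17 → sum [RR]
  rd: (w>>7)&0x7=0x6 → r6
  rs: (w>>4)&0x7=0x0 → r0

sum r6, r0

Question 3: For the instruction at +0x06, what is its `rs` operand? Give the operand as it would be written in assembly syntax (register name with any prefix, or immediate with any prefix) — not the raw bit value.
+0x06: 30 5d ⇒ word 0x5d30 (little)
  top 6b → 0x17 → sum [RR]
  [9:7] rd=2 = r2
  [6:4] rs=3 = r3

r3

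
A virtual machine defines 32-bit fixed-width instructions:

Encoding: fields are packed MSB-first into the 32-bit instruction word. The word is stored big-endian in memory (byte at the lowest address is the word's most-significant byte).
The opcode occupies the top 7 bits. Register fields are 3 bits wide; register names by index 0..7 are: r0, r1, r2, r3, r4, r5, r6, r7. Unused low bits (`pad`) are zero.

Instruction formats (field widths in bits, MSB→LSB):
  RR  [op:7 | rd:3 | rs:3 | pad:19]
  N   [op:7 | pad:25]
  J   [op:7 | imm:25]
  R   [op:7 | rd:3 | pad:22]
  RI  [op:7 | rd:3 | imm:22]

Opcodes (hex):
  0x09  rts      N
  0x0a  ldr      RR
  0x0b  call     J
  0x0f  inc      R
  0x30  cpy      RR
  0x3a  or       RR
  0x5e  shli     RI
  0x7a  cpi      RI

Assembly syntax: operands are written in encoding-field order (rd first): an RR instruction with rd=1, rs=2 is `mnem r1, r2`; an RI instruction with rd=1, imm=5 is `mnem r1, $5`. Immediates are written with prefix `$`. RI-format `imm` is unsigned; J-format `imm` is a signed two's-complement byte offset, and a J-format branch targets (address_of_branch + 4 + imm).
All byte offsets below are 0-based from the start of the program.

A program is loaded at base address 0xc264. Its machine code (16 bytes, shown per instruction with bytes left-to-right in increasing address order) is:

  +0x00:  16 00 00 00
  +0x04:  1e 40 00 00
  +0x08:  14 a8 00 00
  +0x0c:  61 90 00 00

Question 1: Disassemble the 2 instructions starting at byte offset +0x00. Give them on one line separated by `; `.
call $0; inc r1

off 0x00: read 16 00 00 00 as big → 0x16000000
  op=0x16000000>>25=0xb ⇒ call (J)
  imm@[24:0]=0x0 ⇒ $0
off 0x04: read 1e 40 00 00 as big → 0x1e400000
  op=0x1e400000>>25=0xf ⇒ inc (R)
  rd@[24:22]=0x1 ⇒ r1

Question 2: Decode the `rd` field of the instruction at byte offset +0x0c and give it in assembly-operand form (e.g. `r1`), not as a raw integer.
[0c] 61 90 00 00 → 0x61900000
  opcode bits[31:25]=0x30: cpy/RR
  [24:22] rd=6 = r6
  [21:19] rs=2 = r2

r6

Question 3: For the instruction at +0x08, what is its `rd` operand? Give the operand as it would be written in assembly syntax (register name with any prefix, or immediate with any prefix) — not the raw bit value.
r2

@+08  big-endian(14 a8 00 00) = 0x14a80000
  opcode bits[31:25]=0xa: ldr/RR
  [24:22] rd=2 = r2
  [21:19] rs=5 = r5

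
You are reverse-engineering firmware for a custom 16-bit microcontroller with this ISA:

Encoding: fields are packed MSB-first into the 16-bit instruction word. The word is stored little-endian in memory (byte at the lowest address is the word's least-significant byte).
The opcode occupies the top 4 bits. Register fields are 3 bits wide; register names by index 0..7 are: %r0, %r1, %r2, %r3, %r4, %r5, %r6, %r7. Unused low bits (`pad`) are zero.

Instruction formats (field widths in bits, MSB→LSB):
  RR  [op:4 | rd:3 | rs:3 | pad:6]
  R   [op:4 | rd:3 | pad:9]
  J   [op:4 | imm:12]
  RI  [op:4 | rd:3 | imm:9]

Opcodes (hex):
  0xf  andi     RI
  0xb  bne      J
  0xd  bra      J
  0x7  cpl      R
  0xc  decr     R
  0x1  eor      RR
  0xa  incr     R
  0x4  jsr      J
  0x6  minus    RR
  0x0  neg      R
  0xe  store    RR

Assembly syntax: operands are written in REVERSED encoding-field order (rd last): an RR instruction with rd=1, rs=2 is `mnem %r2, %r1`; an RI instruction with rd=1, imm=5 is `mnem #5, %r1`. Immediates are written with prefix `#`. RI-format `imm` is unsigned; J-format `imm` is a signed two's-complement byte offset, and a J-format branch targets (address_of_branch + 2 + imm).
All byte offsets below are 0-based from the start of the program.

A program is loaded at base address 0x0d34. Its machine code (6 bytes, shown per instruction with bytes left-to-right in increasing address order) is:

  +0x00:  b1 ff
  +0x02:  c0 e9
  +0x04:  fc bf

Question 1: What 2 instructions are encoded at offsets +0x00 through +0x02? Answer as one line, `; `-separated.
off 0x00: read b1 ff as little → 0xffb1
  opcode bits[15:12]=0xf: andi/RI
  rd: (w>>9)&0x7=0x7 → %r7
  imm: (w>>0)&0x1ff=0x1b1 → #433
off 0x02: read c0 e9 as little → 0xe9c0
  opcode bits[15:12]=0xe: store/RR
  rd: (w>>9)&0x7=0x4 → %r4
  rs: (w>>6)&0x7=0x7 → %r7

andi #433, %r7; store %r7, %r4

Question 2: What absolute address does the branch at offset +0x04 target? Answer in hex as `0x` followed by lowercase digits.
0x0d36

[04] fc bf → 0xbffc
  opcode bits[15:12]=0xb: bne/J
  imm: (w>>0)&0xfff=0xffc (s12→-4) → #-4
  target = base 0x0d34 + off 0x04 + 2 + imm -4 = 0x0d36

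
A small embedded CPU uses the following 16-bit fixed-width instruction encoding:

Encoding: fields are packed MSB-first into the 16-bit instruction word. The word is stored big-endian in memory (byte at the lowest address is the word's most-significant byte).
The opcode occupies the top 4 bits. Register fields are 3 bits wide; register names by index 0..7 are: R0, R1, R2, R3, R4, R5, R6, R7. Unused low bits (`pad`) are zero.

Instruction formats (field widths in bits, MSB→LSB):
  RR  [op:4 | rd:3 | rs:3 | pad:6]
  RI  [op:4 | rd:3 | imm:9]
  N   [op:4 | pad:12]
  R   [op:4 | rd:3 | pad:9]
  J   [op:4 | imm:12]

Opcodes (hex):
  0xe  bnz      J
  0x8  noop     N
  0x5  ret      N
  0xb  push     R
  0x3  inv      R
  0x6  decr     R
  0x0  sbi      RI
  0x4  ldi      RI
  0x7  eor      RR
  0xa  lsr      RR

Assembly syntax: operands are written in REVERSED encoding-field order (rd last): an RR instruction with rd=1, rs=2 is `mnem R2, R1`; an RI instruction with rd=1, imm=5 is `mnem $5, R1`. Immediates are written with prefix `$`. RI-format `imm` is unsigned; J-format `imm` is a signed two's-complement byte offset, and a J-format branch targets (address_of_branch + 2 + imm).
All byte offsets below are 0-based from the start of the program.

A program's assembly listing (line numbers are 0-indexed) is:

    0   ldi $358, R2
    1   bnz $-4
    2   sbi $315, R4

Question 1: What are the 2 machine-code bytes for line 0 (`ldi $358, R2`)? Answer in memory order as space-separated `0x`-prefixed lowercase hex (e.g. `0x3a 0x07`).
0. ldi fields op=0x4:4|rd=2:3|imm=358:9 → word 4566h → 45 66

0x45 0x66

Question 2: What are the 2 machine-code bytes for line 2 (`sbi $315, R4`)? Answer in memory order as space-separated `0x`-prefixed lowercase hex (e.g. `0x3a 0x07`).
line 2 (sbi): pack op=0x0:4|rd=4:3|imm=315:9 = 0x093b; big→ 09 3b

0x09 0x3b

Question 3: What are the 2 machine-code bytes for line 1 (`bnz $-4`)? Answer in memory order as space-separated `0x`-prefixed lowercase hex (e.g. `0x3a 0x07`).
0xef 0xfc

line 1 (bnz): pack op=0xe:4|imm=-4:12 = 0xeffc; big→ ef fc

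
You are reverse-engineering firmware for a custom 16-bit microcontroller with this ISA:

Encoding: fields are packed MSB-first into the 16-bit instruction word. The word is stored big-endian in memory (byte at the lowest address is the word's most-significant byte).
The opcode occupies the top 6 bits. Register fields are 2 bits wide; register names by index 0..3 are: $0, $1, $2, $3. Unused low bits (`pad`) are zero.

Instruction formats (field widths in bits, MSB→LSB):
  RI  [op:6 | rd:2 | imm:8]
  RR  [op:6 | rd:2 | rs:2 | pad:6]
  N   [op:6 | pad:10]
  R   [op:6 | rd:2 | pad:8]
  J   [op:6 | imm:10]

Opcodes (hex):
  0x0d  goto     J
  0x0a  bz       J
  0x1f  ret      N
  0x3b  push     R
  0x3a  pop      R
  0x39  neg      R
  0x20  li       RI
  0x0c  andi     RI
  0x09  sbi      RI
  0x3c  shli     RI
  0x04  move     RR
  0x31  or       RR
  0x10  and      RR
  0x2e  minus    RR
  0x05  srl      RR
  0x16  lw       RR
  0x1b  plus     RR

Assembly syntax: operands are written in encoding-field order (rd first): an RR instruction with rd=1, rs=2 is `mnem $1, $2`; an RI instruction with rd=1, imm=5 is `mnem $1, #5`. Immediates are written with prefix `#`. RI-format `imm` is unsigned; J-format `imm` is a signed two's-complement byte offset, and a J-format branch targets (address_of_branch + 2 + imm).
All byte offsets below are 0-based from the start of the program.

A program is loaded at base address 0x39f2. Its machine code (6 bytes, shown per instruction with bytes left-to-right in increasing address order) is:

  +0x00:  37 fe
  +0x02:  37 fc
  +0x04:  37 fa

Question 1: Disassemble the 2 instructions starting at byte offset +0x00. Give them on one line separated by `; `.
goto #-2; goto #-4

off 0x00: read 37 fe as big → 0x37fe
  opcode bits[15:10]=0xd: goto/J
  [9:0] imm=1022 (s10→-2) = #-2
off 0x02: read 37 fc as big → 0x37fc
  opcode bits[15:10]=0xd: goto/J
  [9:0] imm=1020 (s10→-4) = #-4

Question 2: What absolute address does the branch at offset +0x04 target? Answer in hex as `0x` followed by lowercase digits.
0x39f2

[04] 37 fa → 0x37fa
  top 6b → 0xd → goto [J]
  [9:0] imm=1018 (s10→-6) = #-6
  target = base 0x39f2 + off 0x04 + 2 + imm -6 = 0x39f2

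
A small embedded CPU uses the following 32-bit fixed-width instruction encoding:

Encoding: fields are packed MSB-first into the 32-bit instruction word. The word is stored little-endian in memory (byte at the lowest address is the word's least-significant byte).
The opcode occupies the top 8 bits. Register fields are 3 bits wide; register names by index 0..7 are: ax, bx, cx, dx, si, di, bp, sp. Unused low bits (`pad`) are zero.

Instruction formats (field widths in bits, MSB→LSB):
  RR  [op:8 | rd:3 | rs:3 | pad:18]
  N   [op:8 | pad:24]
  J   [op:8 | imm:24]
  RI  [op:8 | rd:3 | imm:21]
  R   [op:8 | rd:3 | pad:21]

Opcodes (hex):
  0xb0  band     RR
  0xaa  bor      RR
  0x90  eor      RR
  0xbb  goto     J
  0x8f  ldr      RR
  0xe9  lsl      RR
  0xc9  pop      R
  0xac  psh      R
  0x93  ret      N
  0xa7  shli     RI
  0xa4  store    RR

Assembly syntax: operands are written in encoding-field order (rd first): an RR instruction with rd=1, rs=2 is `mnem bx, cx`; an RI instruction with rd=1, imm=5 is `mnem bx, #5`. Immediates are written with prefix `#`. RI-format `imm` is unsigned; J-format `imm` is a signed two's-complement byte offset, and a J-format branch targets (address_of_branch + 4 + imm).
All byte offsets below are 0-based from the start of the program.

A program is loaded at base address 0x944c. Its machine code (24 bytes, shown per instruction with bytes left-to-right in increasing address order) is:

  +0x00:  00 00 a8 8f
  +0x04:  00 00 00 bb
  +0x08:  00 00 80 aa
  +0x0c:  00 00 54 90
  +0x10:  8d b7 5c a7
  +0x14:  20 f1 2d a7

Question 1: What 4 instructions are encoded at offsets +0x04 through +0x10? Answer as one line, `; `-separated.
off 0x04: read 00 00 00 bb as little → 0xbb000000
  top 8b → 0xbb → goto [J]
  [23:0] imm=0 = #0
off 0x08: read 00 00 80 aa as little → 0xaa800000
  top 8b → 0xaa → bor [RR]
  [23:21] rd=4 = si
  [20:18] rs=0 = ax
off 0x0c: read 00 00 54 90 as little → 0x90540000
  top 8b → 0x90 → eor [RR]
  [23:21] rd=2 = cx
  [20:18] rs=5 = di
off 0x10: read 8d b7 5c a7 as little → 0xa75cb78d
  top 8b → 0xa7 → shli [RI]
  [23:21] rd=2 = cx
  [20:0] imm=1881997 = #1881997

goto #0; bor si, ax; eor cx, di; shli cx, #1881997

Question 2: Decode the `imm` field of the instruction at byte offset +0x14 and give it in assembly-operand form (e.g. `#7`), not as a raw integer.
#913696

[14] 20 f1 2d a7 → 0xa72df120
  top 8b → 0xa7 → shli [RI]
  rd: (w>>21)&0x7=0x1 → bx
  imm: (w>>0)&0x1fffff=0xdf120 → #913696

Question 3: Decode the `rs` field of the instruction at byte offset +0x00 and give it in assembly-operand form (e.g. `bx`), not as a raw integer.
cx

[00] 00 00 a8 8f → 0x8fa80000
  top 8b → 0x8f → ldr [RR]
  rd@[23:21]=0x5 ⇒ di
  rs@[20:18]=0x2 ⇒ cx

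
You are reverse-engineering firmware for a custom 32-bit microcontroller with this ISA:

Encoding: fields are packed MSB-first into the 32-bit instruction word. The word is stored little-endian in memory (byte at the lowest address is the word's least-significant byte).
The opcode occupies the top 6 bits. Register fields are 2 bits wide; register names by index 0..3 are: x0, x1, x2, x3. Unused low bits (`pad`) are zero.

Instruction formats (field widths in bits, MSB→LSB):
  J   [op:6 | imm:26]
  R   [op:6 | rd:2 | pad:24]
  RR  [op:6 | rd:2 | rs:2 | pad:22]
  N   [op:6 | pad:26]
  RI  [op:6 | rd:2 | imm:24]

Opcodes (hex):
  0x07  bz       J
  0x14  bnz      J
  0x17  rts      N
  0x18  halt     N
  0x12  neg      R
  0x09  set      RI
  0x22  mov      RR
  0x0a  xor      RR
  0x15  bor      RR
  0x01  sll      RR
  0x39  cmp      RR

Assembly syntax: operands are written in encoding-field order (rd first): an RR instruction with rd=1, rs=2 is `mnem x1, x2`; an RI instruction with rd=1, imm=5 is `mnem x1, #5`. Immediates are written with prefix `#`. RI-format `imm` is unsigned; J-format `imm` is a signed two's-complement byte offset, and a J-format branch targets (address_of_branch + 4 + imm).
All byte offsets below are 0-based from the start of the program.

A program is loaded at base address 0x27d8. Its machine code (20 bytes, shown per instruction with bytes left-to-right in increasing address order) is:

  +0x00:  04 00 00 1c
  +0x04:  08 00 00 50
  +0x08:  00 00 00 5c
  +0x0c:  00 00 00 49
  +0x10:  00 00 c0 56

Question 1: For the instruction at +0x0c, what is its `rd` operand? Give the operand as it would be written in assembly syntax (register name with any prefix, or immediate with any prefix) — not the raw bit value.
+0x0c: 00 00 00 49 ⇒ word 0x49000000 (little)
  opcode bits[31:26]=0x12: neg/R
  [25:24] rd=1 = x1

x1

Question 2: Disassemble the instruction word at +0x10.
bor x2, x3

[10] 00 00 c0 56 → 0x56c00000
  top 6b → 0x15 → bor [RR]
  [25:24] rd=2 = x2
  [23:22] rs=3 = x3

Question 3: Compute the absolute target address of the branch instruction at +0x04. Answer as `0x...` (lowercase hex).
+0x04: 08 00 00 50 ⇒ word 0x50000008 (little)
  op=0x50000008>>26=0x14 ⇒ bnz (J)
  imm@[25:0]=0x8 ⇒ #8
  target = base 0x27d8 + off 0x04 + 4 + imm 8 = 0x27e8

0x27e8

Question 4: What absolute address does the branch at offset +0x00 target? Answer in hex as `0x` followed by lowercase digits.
+0x00: 04 00 00 1c ⇒ word 0x1c000004 (little)
  op=0x1c000004>>26=0x7 ⇒ bz (J)
  [25:0] imm=4 = #4
  target = base 0x27d8 + off 0x00 + 4 + imm 4 = 0x27e0

0x27e0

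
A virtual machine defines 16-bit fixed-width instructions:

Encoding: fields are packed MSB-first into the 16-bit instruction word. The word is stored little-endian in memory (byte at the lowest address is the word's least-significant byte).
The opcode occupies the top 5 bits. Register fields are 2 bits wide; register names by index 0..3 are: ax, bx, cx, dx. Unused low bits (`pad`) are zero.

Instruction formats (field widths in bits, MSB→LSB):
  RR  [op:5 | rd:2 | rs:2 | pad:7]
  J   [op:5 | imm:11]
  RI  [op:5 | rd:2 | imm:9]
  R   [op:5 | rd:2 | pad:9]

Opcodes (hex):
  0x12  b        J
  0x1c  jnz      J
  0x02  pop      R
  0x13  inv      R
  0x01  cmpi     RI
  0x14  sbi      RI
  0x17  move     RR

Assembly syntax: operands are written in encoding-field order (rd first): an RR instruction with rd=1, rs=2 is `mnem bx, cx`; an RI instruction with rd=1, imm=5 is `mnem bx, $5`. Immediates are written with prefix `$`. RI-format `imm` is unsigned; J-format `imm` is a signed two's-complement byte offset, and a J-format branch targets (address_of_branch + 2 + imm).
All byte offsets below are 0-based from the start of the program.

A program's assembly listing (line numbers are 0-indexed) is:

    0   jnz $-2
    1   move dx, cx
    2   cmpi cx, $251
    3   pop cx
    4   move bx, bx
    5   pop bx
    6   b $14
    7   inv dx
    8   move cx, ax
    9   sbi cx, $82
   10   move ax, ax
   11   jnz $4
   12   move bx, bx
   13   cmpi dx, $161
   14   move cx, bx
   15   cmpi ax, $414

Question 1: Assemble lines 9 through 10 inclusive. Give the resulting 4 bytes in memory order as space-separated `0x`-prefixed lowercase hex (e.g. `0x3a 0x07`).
0x52 0xa4 0x00 0xb8

line 9 (sbi): pack op=0x14:5|rd=2:2|imm=82:9 = 0xa452; little→ 52 a4
line 10 (move): pack op=0x17:5|rd=0:2|rs=0:2|pad=0:7 = 0xb800; little→ 00 b8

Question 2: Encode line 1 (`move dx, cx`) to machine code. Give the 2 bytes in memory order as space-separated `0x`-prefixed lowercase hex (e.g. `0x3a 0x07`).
0x00 0xbf

1. move fields op=0x17:5|rd=3:2|rs=2:2|pad=0:7 → word bf00h → 00 bf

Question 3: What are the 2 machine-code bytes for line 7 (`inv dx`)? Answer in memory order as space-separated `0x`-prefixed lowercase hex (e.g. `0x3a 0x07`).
0x00 0x9e

L7: inv op=0x13:5|rd=3:2|pad=0:9 ⇒ 0x9e00 ⇒ little 00 9e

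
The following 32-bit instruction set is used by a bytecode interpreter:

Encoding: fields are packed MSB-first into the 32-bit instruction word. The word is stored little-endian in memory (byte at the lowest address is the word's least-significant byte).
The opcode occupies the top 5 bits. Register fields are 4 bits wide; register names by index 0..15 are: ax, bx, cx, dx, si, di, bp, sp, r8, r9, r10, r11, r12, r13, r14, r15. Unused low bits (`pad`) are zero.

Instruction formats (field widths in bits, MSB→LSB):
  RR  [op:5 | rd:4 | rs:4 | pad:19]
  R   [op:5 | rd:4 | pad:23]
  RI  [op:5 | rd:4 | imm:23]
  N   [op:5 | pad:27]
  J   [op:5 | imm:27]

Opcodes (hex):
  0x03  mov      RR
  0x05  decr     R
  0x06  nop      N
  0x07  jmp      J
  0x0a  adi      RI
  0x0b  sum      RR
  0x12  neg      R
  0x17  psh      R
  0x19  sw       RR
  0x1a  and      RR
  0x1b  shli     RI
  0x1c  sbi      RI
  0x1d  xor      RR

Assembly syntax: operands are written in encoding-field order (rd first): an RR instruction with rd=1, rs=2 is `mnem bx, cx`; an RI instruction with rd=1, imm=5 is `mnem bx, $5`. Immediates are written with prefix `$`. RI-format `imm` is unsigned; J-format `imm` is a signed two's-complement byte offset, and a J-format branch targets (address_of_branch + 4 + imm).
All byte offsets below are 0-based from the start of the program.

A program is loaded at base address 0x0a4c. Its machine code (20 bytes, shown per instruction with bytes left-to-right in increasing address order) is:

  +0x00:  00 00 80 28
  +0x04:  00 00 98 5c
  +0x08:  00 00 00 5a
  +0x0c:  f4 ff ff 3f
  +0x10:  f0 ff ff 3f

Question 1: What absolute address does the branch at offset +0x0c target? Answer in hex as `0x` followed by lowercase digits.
0x0a50

[0c] f4 ff ff 3f → 0x3ffffff4
  opcode bits[31:27]=0x7: jmp/J
  imm@[26:0]=0x7fffff4 (s27→-12) ⇒ $-12
  target = base 0x0a4c + off 0x0c + 4 + imm -12 = 0x0a50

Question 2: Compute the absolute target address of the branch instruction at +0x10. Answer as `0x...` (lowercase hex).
off 0x10: read f0 ff ff 3f as little → 0x3ffffff0
  op=0x3ffffff0>>27=0x7 ⇒ jmp (J)
  [26:0] imm=134217712 (s27→-16) = $-16
  target = base 0x0a4c + off 0x10 + 4 + imm -16 = 0x0a50

0x0a50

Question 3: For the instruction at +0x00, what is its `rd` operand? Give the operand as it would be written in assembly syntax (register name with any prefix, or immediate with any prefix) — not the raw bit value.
off 0x00: read 00 00 80 28 as little → 0x28800000
  top 5b → 0x5 → decr [R]
  [26:23] rd=1 = bx

bx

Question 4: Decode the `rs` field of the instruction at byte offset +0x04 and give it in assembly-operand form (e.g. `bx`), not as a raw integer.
dx

@+04  little-endian(00 00 98 5c) = 0x5c980000
  opcode bits[31:27]=0xb: sum/RR
  [26:23] rd=9 = r9
  [22:19] rs=3 = dx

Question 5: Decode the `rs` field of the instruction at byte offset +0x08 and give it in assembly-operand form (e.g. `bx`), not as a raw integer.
ax

off 0x08: read 00 00 00 5a as little → 0x5a000000
  opcode bits[31:27]=0xb: sum/RR
  [26:23] rd=4 = si
  [22:19] rs=0 = ax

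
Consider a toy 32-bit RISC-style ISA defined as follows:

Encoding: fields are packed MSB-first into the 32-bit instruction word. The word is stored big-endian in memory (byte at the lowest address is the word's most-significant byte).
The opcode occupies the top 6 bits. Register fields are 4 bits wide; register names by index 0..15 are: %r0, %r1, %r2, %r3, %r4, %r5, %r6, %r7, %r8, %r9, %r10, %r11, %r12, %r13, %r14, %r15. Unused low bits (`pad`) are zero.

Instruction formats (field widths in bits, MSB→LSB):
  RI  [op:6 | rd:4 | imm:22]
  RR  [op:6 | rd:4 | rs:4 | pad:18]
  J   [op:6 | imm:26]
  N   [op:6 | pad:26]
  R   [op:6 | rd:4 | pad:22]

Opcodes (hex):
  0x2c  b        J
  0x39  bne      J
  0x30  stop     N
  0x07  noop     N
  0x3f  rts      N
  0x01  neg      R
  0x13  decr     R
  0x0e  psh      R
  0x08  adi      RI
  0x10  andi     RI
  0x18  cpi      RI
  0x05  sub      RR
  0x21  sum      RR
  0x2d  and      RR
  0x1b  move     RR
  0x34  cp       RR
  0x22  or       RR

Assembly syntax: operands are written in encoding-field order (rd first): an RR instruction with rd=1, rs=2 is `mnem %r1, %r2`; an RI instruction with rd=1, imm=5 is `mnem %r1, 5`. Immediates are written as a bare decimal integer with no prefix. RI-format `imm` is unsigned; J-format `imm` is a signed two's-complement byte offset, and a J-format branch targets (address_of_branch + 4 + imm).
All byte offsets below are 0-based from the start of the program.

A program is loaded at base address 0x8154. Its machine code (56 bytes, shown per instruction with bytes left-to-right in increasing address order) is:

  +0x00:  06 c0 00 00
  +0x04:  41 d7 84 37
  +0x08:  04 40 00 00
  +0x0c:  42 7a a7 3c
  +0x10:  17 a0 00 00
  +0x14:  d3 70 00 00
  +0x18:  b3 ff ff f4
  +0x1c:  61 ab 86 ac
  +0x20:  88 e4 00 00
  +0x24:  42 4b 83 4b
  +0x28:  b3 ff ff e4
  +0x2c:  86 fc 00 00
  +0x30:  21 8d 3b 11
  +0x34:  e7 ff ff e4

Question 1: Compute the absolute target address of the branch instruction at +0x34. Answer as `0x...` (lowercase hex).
[34] e7 ff ff e4 → 0xe7ffffe4
  op=0xe7ffffe4>>26=0x39 ⇒ bne (J)
  imm: (w>>0)&0x3ffffff=0x3ffffe4 (s26→-28) → -28
  target = base 0x8154 + off 0x34 + 4 + imm -28 = 0x8170

0x8170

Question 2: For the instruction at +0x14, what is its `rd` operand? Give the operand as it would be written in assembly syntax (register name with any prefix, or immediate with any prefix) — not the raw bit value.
+0x14: d3 70 00 00 ⇒ word 0xd3700000 (big)
  opcode bits[31:26]=0x34: cp/RR
  [25:22] rd=13 = %r13
  [21:18] rs=12 = %r12

%r13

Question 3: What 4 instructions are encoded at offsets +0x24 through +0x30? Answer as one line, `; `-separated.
off 0x24: read 42 4b 83 4b as big → 0x424b834b
  opcode bits[31:26]=0x10: andi/RI
  rd: (w>>22)&0xf=0x9 → %r9
  imm: (w>>0)&0x3fffff=0xb834b → 754507
off 0x28: read b3 ff ff e4 as big → 0xb3ffffe4
  opcode bits[31:26]=0x2c: b/J
  imm: (w>>0)&0x3ffffff=0x3ffffe4 (s26→-28) → -28
off 0x2c: read 86 fc 00 00 as big → 0x86fc0000
  opcode bits[31:26]=0x21: sum/RR
  rd: (w>>22)&0xf=0xb → %r11
  rs: (w>>18)&0xf=0xf → %r15
off 0x30: read 21 8d 3b 11 as big → 0x218d3b11
  opcode bits[31:26]=0x8: adi/RI
  rd: (w>>22)&0xf=0x6 → %r6
  imm: (w>>0)&0x3fffff=0xd3b11 → 867089

andi %r9, 754507; b -28; sum %r11, %r15; adi %r6, 867089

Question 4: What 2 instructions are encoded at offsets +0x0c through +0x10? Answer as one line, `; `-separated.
andi %r9, 3843900; sub %r14, %r8

+0x0c: 42 7a a7 3c ⇒ word 0x427aa73c (big)
  opcode bits[31:26]=0x10: andi/RI
  rd: (w>>22)&0xf=0x9 → %r9
  imm: (w>>0)&0x3fffff=0x3aa73c → 3843900
+0x10: 17 a0 00 00 ⇒ word 0x17a00000 (big)
  opcode bits[31:26]=0x5: sub/RR
  rd: (w>>22)&0xf=0xe → %r14
  rs: (w>>18)&0xf=0x8 → %r8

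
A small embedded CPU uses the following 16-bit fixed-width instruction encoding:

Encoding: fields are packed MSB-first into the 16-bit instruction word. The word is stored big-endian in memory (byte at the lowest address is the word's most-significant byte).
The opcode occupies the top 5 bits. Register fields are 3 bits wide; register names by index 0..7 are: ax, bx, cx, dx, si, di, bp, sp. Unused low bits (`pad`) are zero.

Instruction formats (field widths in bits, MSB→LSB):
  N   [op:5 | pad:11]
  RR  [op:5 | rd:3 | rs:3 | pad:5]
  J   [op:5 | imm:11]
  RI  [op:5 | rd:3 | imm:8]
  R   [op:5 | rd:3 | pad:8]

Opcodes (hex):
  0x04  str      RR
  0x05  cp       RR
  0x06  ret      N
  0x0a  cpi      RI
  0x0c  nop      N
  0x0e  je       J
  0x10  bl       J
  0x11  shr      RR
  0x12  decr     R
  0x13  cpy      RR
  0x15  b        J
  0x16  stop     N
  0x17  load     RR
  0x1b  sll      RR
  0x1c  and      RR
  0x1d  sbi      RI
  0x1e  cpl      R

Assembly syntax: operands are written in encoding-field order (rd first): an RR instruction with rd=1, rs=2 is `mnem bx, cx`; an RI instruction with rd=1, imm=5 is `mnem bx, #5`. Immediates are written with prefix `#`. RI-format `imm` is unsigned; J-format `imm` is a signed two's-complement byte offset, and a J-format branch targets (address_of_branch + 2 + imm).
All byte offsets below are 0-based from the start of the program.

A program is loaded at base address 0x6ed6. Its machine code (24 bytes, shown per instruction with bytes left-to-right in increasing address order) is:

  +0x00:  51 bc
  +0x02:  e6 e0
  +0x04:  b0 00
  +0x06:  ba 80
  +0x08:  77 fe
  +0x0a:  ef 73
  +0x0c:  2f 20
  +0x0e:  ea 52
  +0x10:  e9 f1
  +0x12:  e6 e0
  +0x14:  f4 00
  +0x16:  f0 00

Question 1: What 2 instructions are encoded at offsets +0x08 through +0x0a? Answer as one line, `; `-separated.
@+08  big-endian(77 fe) = 0x77fe
  top 5b → 0xe → je [J]
  [10:0] imm=2046 (s11→-2) = #-2
@+0a  big-endian(ef 73) = 0xef73
  top 5b → 0x1d → sbi [RI]
  [10:8] rd=7 = sp
  [7:0] imm=115 = #115

je #-2; sbi sp, #115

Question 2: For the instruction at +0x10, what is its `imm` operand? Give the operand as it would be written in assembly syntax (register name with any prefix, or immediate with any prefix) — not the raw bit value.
#241

off 0x10: read e9 f1 as big → 0xe9f1
  op=0xe9f1>>11=0x1d ⇒ sbi (RI)
  rd@[10:8]=0x1 ⇒ bx
  imm@[7:0]=0xf1 ⇒ #241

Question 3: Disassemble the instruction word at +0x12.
and bp, sp

off 0x12: read e6 e0 as big → 0xe6e0
  op=0xe6e0>>11=0x1c ⇒ and (RR)
  rd: (w>>8)&0x7=0x6 → bp
  rs: (w>>5)&0x7=0x7 → sp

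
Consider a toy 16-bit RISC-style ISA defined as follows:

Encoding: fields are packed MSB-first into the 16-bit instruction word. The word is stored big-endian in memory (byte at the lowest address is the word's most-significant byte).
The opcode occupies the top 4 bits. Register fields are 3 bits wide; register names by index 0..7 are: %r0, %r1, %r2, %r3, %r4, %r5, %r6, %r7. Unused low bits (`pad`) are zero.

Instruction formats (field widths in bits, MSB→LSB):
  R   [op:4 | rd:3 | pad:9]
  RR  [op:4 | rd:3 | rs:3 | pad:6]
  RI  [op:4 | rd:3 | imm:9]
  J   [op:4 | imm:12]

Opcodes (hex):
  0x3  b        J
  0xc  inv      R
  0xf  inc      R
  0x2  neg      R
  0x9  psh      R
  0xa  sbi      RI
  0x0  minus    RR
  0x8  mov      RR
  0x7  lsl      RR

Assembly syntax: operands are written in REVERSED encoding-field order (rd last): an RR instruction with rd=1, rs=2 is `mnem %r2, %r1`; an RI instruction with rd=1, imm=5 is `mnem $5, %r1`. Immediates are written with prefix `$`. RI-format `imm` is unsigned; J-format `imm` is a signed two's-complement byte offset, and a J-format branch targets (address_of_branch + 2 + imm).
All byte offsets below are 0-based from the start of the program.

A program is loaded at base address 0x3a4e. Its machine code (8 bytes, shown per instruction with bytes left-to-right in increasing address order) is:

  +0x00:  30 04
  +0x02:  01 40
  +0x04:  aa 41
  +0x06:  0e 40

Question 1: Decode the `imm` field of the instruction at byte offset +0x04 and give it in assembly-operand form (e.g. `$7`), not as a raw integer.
$65

+0x04: aa 41 ⇒ word 0xaa41 (big)
  opcode bits[15:12]=0xa: sbi/RI
  rd: (w>>9)&0x7=0x5 → %r5
  imm: (w>>0)&0x1ff=0x41 → $65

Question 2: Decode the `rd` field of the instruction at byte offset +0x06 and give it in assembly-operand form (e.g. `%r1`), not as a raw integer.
%r7

[06] 0e 40 → 0x0e40
  opcode bits[15:12]=0x0: minus/RR
  rd: (w>>9)&0x7=0x7 → %r7
  rs: (w>>6)&0x7=0x1 → %r1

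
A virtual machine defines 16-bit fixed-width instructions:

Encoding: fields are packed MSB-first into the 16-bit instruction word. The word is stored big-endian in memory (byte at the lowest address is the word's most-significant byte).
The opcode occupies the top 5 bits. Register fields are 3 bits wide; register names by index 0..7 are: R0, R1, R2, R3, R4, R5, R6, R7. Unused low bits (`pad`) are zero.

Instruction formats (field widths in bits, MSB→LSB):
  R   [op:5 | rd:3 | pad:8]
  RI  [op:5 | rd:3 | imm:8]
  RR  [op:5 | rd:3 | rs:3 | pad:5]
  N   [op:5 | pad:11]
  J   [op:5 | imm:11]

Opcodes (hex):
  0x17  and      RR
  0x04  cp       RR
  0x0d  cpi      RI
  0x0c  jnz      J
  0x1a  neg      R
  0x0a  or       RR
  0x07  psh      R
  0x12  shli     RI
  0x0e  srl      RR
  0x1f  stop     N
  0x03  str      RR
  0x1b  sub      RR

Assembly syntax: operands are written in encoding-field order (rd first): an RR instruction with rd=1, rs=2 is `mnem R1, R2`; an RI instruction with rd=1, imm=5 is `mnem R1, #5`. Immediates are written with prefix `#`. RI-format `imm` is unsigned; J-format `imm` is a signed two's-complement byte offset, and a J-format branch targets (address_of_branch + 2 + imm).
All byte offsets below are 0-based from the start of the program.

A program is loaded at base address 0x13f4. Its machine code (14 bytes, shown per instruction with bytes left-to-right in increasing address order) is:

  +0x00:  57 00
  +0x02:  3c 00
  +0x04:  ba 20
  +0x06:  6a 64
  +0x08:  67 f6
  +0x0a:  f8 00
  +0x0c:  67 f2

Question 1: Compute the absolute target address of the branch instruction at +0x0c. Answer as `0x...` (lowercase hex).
0x13f4

@+0c  big-endian(67 f2) = 0x67f2
  op=0x67f2>>11=0xc ⇒ jnz (J)
  imm: (w>>0)&0x7ff=0x7f2 (s11→-14) → #-14
  target = base 0x13f4 + off 0x0c + 2 + imm -14 = 0x13f4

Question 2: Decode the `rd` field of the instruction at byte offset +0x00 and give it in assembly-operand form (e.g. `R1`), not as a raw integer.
R7

+0x00: 57 00 ⇒ word 0x5700 (big)
  op=0x5700>>11=0xa ⇒ or (RR)
  rd@[10:8]=0x7 ⇒ R7
  rs@[7:5]=0x0 ⇒ R0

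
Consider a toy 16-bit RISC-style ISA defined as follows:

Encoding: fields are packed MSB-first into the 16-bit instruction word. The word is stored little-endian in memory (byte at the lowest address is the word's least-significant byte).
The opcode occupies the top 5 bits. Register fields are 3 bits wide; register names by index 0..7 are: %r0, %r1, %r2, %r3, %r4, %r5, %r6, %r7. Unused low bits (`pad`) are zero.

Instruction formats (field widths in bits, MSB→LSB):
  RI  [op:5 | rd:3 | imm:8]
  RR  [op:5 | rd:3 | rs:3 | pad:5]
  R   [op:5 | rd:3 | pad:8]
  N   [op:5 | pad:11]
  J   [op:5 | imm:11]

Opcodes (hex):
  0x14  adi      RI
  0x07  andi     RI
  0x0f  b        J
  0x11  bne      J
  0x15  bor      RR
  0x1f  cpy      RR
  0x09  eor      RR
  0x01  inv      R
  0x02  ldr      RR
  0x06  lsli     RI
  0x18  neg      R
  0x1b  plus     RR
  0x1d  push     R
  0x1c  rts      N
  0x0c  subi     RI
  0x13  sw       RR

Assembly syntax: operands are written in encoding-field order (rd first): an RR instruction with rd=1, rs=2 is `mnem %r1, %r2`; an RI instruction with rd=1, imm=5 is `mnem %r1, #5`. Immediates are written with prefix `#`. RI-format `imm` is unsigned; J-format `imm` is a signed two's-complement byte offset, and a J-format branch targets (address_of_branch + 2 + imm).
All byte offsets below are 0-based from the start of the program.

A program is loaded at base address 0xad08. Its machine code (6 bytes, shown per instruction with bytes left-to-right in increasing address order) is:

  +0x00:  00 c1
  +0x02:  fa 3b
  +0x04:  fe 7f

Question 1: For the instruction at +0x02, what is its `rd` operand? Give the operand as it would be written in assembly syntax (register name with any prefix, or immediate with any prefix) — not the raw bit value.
+0x02: fa 3b ⇒ word 0x3bfa (little)
  opcode bits[15:11]=0x7: andi/RI
  rd: (w>>8)&0x7=0x3 → %r3
  imm: (w>>0)&0xff=0xfa → #250

%r3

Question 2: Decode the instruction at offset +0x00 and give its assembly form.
neg %r1

off 0x00: read 00 c1 as little → 0xc100
  op=0xc100>>11=0x18 ⇒ neg (R)
  rd: (w>>8)&0x7=0x1 → %r1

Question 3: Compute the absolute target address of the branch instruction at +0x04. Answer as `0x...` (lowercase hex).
off 0x04: read fe 7f as little → 0x7ffe
  opcode bits[15:11]=0xf: b/J
  imm@[10:0]=0x7fe (s11→-2) ⇒ #-2
  target = base 0xad08 + off 0x04 + 2 + imm -2 = 0xad0c

0xad0c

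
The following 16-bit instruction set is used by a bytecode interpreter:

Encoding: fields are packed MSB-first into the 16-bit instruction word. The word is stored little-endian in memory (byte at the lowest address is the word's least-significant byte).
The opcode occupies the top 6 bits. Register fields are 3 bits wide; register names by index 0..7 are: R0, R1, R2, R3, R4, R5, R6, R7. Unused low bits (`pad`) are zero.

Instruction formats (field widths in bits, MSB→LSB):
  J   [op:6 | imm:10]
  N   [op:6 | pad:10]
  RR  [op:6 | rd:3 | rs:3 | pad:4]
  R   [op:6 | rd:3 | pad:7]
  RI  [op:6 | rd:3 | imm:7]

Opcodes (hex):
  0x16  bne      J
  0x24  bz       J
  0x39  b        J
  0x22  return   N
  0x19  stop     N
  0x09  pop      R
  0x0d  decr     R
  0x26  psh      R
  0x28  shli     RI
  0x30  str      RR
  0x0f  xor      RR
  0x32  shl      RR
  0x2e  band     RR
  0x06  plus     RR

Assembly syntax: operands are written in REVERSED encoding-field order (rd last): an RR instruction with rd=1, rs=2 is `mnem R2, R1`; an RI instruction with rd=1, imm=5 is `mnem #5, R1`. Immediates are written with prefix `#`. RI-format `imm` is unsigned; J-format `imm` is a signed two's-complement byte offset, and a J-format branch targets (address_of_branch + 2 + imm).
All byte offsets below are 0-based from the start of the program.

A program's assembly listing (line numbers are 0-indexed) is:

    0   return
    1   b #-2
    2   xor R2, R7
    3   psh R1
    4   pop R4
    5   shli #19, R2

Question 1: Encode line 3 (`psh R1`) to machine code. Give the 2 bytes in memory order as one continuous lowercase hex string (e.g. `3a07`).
8098

L3: psh op=0x26:6|rd=1:3|pad=0:7 ⇒ 0x9880 ⇒ little 80 98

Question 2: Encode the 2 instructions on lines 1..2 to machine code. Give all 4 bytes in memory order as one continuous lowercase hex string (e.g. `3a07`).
line 1 (b): pack op=0x39:6|imm=-2:10 = 0xe7fe; little→ fe e7
line 2 (xor): pack op=0xf:6|rd=7:3|rs=2:3|pad=0:4 = 0x3fa0; little→ a0 3f

fee7a03f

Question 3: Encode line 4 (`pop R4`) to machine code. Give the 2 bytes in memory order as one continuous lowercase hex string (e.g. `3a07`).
L4: pop op=0x9:6|rd=4:3|pad=0:7 ⇒ 0x2600 ⇒ little 00 26

0026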